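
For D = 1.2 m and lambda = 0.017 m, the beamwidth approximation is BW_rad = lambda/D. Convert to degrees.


BW_rad = 0.017 / 1.2 = 0.014167
BW_deg = 0.81 degrees

0.81 degrees


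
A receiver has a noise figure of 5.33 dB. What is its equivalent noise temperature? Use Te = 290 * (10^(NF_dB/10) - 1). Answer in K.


NF_lin = 10^(5.33/10) = 3.411929
Te = 290 * (3.411929 - 1) = 699.5 K

699.5 K


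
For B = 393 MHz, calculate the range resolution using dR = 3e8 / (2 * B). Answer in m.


dR = 3e8 / (2 * 393000000.0) = 0.38 m

0.38 m


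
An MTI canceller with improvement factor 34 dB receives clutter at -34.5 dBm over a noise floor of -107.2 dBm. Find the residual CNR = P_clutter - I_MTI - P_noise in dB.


CNR = -34.5 - 34 - (-107.2) = 38.7 dB

38.7 dB


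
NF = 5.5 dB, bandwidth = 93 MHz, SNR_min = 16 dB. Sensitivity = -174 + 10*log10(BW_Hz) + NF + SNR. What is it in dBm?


10*log10(93000000.0) = 79.68
S = -174 + 79.68 + 5.5 + 16 = -72.8 dBm

-72.8 dBm


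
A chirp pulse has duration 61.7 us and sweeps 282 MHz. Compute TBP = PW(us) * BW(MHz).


TBP = 61.7 * 282 = 17399.4

17399.4


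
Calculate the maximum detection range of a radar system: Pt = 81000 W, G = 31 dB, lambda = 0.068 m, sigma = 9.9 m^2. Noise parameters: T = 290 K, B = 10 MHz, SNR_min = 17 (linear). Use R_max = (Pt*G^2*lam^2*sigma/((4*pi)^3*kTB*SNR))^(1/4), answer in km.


G_lin = 10^(31/10) = 1258.925412
R^4 = 81000 * 1258.925412^2 * 0.068^2 * 9.9 / ((4*pi)^3 * 1.38e-23 * 290 * 10000000.0 * 17)
R^4 = 4.35294e18 m^4
R_max = (4.35294e18)^(1/4) = 45676.8 m = 45.7 km

45.7 km


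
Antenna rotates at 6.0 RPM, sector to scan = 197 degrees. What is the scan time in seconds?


t = 197 / (6.0 * 360) * 60 = 5.47 s

5.47 s


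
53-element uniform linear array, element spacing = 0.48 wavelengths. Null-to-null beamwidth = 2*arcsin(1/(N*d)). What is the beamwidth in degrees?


1/(N*d) = 1/(53*0.48) = 0.039308
BW = 2*arcsin(0.039308) = 4.5 degrees

4.5 degrees


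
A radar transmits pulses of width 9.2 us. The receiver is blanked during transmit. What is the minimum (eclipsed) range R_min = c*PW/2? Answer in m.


R_min = 3e8 * 9.2e-6 / 2 = 1380.0 m

1380.0 m


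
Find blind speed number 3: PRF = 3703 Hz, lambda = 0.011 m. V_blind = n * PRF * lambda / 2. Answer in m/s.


V_blind = 3 * 3703 * 0.011 / 2 = 61.1 m/s

61.1 m/s


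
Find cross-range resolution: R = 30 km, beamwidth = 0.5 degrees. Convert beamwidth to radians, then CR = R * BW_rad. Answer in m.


BW_rad = 0.008726646
CR = 30000 * 0.008726646 = 261.8 m

261.8 m


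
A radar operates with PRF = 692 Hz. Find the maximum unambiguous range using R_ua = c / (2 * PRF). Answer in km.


R_ua = 3e8 / (2 * 692) = 216763.0 m = 216.8 km

216.8 km


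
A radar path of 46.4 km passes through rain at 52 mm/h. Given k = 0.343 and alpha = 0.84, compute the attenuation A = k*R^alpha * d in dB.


gamma = 0.343 * 52^0.84 = 9.478441 dB/km
A = 9.478441 * 46.4 = 439.8 dB

439.8 dB


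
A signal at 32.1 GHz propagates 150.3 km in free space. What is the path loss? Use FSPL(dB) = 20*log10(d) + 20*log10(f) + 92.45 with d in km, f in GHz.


20*log10(150.3) = 43.54
20*log10(32.1) = 30.13
FSPL = 166.1 dB

166.1 dB


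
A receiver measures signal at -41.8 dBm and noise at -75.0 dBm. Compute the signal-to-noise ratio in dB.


SNR = -41.8 - (-75.0) = 33.2 dB

33.2 dB


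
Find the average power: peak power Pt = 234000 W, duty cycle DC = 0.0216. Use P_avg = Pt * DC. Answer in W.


P_avg = 234000 * 0.0216 = 5054.4 W

5054.4 W


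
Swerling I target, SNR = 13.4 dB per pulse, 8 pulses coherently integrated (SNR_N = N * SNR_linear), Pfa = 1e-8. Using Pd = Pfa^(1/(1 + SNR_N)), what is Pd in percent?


SNR_lin = 10^(13.4/10) = 21.87762
SNR_N = 8 * 21.87762 = 175.02096
1/(1 + SNR_N) = 1/176.02096 = 0.0056811
Pd = (1e-8)^0.0056811 = 0.90064
Pd = 90.1%

90.1%


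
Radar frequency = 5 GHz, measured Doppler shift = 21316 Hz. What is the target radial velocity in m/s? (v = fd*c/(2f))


v = 21316 * 3e8 / (2 * 5000000000.0) = 639.5 m/s

639.5 m/s


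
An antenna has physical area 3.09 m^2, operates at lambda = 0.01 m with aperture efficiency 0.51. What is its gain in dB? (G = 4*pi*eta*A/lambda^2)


G_linear = 4*pi*0.51*3.09/0.01^2 = 198033.43
G_dB = 10*log10(198033.43) = 53.0 dB

53.0 dB


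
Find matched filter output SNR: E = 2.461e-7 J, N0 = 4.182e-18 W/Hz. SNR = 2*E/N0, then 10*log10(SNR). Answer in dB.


SNR_lin = 2 * 2.461e-7 / 4.182e-18 = 1.177e11
SNR_dB = 10*log10(1.177e11) = 110.7 dB

110.7 dB


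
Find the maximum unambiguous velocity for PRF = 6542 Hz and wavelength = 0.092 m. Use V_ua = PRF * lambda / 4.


V_ua = 6542 * 0.092 / 4 = 150.5 m/s

150.5 m/s


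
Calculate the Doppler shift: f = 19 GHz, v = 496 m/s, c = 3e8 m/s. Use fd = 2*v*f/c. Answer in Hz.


fd = 2 * 496 * 19000000000.0 / 3e8 = 62826.7 Hz

62826.7 Hz


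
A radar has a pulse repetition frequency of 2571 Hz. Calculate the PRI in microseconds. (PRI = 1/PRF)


PRI = 1/2571 = 0.0003889537 s = 389.0 us

389.0 us


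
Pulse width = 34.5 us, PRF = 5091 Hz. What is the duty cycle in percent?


DC = 34.5e-6 * 5091 * 100 = 17.56%

17.56%


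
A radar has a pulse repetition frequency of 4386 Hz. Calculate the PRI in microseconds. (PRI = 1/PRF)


PRI = 1/4386 = 0.0002279982 s = 228.0 us

228.0 us


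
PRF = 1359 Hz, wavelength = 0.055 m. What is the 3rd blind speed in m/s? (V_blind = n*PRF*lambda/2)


V_blind = 3 * 1359 * 0.055 / 2 = 112.1 m/s

112.1 m/s


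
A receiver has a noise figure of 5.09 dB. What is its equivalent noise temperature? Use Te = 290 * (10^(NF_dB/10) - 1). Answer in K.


NF_lin = 10^(5.09/10) = 3.228494
Te = 290 * (3.228494 - 1) = 646.3 K

646.3 K


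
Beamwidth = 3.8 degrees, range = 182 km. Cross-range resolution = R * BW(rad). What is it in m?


BW_rad = 0.066322512
CR = 182000 * 0.066322512 = 12070.7 m

12070.7 m


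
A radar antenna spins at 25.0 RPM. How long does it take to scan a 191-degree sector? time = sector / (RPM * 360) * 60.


t = 191 / (25.0 * 360) * 60 = 1.27 s

1.27 s


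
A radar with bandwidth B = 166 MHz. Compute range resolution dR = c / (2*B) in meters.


dR = 3e8 / (2 * 166000000.0) = 0.9 m

0.9 m


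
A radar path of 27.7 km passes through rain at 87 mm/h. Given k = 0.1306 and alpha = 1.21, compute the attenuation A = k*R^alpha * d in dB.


gamma = 0.1306 * 87^1.21 = 29.024281 dB/km
A = 29.024281 * 27.7 = 803.97 dB

803.97 dB


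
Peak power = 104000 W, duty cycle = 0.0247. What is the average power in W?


P_avg = 104000 * 0.0247 = 2568.8 W

2568.8 W


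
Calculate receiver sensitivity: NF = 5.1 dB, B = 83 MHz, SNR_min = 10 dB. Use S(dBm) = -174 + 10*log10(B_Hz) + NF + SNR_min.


10*log10(83000000.0) = 79.19
S = -174 + 79.19 + 5.1 + 10 = -79.7 dBm

-79.7 dBm


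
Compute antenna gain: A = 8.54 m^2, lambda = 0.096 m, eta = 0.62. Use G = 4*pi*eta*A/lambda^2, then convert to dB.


G_linear = 4*pi*0.62*8.54/0.096^2 = 7219.66
G_dB = 10*log10(7219.66) = 38.6 dB

38.6 dB


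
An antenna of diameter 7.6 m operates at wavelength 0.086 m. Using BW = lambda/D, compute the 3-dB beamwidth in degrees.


BW_rad = 0.086 / 7.6 = 0.011316
BW_deg = 0.65 degrees

0.65 degrees


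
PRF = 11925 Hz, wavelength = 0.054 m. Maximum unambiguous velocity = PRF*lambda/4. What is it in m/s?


V_ua = 11925 * 0.054 / 4 = 161.0 m/s

161.0 m/s


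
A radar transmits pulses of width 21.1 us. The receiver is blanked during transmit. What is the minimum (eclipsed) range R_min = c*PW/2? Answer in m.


R_min = 3e8 * 21.1e-6 / 2 = 3165.0 m

3165.0 m


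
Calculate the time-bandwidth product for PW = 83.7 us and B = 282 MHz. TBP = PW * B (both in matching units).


TBP = 83.7 * 282 = 23603.4

23603.4


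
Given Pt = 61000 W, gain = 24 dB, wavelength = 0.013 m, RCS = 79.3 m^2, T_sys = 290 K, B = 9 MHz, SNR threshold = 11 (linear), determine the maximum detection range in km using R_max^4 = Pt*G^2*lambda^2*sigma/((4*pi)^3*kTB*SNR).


G_lin = 10^(24/10) = 251.188643
R^4 = 61000 * 251.188643^2 * 0.013^2 * 79.3 / ((4*pi)^3 * 1.38e-23 * 290 * 9000000.0 * 11)
R^4 = 6.56066e16 m^4
R_max = (6.56066e16)^(1/4) = 16004.3 m = 16.0 km

16.0 km


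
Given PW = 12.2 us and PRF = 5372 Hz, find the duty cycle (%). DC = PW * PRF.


DC = 12.2e-6 * 5372 * 100 = 6.55%

6.55%


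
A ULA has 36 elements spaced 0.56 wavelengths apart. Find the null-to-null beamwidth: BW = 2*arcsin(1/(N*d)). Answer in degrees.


1/(N*d) = 1/(36*0.56) = 0.049603
BW = 2*arcsin(0.049603) = 5.7 degrees

5.7 degrees


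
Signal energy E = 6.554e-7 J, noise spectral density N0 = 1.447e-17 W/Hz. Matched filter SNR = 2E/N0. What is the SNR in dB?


SNR_lin = 2 * 6.554e-7 / 1.447e-17 = 9.059e10
SNR_dB = 10*log10(9.059e10) = 109.6 dB

109.6 dB


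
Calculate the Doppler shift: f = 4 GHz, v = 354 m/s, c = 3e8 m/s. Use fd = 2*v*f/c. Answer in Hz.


fd = 2 * 354 * 4000000000.0 / 3e8 = 9440.0 Hz

9440.0 Hz


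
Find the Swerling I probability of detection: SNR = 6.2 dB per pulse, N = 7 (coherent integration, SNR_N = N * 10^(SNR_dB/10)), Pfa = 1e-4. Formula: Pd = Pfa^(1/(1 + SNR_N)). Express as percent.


SNR_lin = 10^(6.2/10) = 4.16869
SNR_N = 7 * 4.16869 = 29.18083
1/(1 + SNR_N) = 1/30.18083 = 0.0331336
Pd = (1e-4)^0.0331336 = 0.737
Pd = 73.7%

73.7%


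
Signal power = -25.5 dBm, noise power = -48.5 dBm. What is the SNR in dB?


SNR = -25.5 - (-48.5) = 23.0 dB

23.0 dB


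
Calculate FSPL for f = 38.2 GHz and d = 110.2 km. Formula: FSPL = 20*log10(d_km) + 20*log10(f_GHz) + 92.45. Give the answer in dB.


20*log10(110.2) = 40.84
20*log10(38.2) = 31.64
FSPL = 164.9 dB

164.9 dB


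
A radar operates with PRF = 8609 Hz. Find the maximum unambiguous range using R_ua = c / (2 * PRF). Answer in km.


R_ua = 3e8 / (2 * 8609) = 17423.6 m = 17.4 km

17.4 km


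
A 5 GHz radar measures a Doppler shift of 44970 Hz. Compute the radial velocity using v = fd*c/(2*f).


v = 44970 * 3e8 / (2 * 5000000000.0) = 1349.1 m/s

1349.1 m/s


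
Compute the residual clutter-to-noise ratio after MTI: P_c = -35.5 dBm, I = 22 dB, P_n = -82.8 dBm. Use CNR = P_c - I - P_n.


CNR = -35.5 - 22 - (-82.8) = 25.3 dB

25.3 dB


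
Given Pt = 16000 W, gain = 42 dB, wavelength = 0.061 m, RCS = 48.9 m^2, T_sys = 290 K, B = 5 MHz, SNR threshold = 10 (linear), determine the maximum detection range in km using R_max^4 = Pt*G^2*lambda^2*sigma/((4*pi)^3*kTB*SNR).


G_lin = 10^(42/10) = 15848.931925
R^4 = 16000 * 15848.931925^2 * 0.061^2 * 48.9 / ((4*pi)^3 * 1.38e-23 * 290 * 5000000.0 * 10)
R^4 = 1.84167e21 m^4
R_max = (1.84167e21)^(1/4) = 207158.6 m = 207.2 km

207.2 km


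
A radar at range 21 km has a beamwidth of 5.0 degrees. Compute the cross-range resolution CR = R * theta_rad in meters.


BW_rad = 0.087266463
CR = 21000 * 0.087266463 = 1832.6 m

1832.6 m


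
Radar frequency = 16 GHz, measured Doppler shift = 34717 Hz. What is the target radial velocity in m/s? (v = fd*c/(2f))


v = 34717 * 3e8 / (2 * 16000000000.0) = 325.5 m/s

325.5 m/s


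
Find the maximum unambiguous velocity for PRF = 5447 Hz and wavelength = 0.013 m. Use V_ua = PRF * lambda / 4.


V_ua = 5447 * 0.013 / 4 = 17.7 m/s

17.7 m/s


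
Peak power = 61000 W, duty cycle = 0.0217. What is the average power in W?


P_avg = 61000 * 0.0217 = 1323.7 W

1323.7 W


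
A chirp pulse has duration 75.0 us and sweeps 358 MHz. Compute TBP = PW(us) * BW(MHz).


TBP = 75.0 * 358 = 26850.0

26850.0


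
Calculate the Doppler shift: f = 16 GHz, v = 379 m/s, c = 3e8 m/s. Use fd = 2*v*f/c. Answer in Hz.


fd = 2 * 379 * 16000000000.0 / 3e8 = 40426.7 Hz

40426.7 Hz


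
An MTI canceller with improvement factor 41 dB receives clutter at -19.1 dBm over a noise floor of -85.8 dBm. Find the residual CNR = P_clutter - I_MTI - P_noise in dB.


CNR = -19.1 - 41 - (-85.8) = 25.7 dB

25.7 dB


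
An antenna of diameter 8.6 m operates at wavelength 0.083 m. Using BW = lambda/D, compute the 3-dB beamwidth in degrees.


BW_rad = 0.083 / 8.6 = 0.009651
BW_deg = 0.55 degrees

0.55 degrees


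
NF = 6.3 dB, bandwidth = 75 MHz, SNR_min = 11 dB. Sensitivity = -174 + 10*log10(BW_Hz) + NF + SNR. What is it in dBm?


10*log10(75000000.0) = 78.75
S = -174 + 78.75 + 6.3 + 11 = -77.9 dBm

-77.9 dBm


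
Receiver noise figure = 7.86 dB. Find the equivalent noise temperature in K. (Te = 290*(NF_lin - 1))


NF_lin = 10^(7.86/10) = 6.10942
Te = 290 * (6.10942 - 1) = 1481.7 K

1481.7 K


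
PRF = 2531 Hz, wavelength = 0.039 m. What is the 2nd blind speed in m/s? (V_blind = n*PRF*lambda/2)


V_blind = 2 * 2531 * 0.039 / 2 = 98.7 m/s

98.7 m/s


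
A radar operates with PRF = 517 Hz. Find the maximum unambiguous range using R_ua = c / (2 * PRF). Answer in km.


R_ua = 3e8 / (2 * 517) = 290135.4 m = 290.1 km

290.1 km


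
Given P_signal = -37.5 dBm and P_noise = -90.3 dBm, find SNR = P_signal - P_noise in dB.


SNR = -37.5 - (-90.3) = 52.8 dB

52.8 dB


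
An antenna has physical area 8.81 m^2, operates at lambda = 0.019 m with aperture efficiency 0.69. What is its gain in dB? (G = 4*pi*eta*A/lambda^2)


G_linear = 4*pi*0.69*8.81/0.019^2 = 211605.85
G_dB = 10*log10(211605.85) = 53.3 dB

53.3 dB


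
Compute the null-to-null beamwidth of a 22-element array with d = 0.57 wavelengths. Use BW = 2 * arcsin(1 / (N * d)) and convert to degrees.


1/(N*d) = 1/(22*0.57) = 0.079745
BW = 2*arcsin(0.079745) = 9.1 degrees

9.1 degrees


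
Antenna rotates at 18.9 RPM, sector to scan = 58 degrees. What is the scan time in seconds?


t = 58 / (18.9 * 360) * 60 = 0.51 s

0.51 s


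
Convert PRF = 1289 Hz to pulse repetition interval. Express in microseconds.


PRI = 1/1289 = 0.0007757952 s = 775.8 us

775.8 us


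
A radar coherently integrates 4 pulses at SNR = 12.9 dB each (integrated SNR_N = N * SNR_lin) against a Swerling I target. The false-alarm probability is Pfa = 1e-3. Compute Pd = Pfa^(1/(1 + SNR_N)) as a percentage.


SNR_lin = 10^(12.9/10) = 19.49845
SNR_N = 4 * 19.49845 = 77.9938
1/(1 + SNR_N) = 1/78.9938 = 0.0126592
Pd = (1e-3)^0.0126592 = 0.91627
Pd = 91.6%

91.6%


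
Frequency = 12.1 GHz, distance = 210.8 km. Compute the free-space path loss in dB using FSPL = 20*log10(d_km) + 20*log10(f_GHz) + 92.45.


20*log10(210.8) = 46.48
20*log10(12.1) = 21.66
FSPL = 160.6 dB

160.6 dB


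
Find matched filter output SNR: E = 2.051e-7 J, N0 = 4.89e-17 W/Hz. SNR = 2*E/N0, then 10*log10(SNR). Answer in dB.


SNR_lin = 2 * 2.051e-7 / 4.89e-17 = 8.389e9
SNR_dB = 10*log10(8.389e9) = 99.2 dB

99.2 dB


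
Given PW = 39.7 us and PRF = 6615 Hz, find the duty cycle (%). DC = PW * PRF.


DC = 39.7e-6 * 6615 * 100 = 26.26%

26.26%


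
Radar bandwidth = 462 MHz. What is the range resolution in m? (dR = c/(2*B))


dR = 3e8 / (2 * 462000000.0) = 0.32 m

0.32 m


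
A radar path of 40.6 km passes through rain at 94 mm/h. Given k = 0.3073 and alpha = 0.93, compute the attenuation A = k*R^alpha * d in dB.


gamma = 0.3073 * 94^0.93 = 21.017036 dB/km
A = 21.017036 * 40.6 = 853.29 dB

853.29 dB


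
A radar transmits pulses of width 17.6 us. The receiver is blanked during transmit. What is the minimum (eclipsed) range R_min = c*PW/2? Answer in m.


R_min = 3e8 * 17.6e-6 / 2 = 2640.0 m

2640.0 m


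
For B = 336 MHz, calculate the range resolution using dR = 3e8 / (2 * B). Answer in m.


dR = 3e8 / (2 * 336000000.0) = 0.45 m

0.45 m


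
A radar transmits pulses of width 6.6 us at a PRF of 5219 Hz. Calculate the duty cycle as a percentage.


DC = 6.6e-6 * 5219 * 100 = 3.44%

3.44%


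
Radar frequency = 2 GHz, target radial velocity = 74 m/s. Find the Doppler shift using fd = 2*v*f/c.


fd = 2 * 74 * 2000000000.0 / 3e8 = 986.7 Hz

986.7 Hz


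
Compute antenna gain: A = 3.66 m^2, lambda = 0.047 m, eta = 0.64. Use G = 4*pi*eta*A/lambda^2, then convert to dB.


G_linear = 4*pi*0.64*3.66/0.047^2 = 13325.25
G_dB = 10*log10(13325.25) = 41.2 dB

41.2 dB


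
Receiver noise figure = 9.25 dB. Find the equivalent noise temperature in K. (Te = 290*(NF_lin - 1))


NF_lin = 10^(9.25/10) = 8.413951
Te = 290 * (8.413951 - 1) = 2150.0 K

2150.0 K


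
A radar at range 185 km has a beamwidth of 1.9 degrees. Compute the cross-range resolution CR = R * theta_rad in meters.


BW_rad = 0.033161256
CR = 185000 * 0.033161256 = 6134.8 m

6134.8 m


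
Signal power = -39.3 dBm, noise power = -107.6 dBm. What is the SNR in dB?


SNR = -39.3 - (-107.6) = 68.3 dB

68.3 dB


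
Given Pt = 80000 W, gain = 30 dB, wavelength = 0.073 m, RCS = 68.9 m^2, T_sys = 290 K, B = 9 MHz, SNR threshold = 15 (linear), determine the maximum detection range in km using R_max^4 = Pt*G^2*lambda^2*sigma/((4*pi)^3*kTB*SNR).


G_lin = 10^(30/10) = 1000.0
R^4 = 80000 * 1000.0^2 * 0.073^2 * 68.9 / ((4*pi)^3 * 1.38e-23 * 290 * 9000000.0 * 15)
R^4 = 2.73977e19 m^4
R_max = (2.73977e19)^(1/4) = 72348.3 m = 72.3 km

72.3 km


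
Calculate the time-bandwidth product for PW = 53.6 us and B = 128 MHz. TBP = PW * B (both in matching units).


TBP = 53.6 * 128 = 6860.8

6860.8


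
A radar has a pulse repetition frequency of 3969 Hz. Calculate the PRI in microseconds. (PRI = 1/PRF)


PRI = 1/3969 = 0.0002519526 s = 252.0 us

252.0 us


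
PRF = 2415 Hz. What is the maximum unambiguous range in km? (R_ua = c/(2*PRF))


R_ua = 3e8 / (2 * 2415) = 62111.8 m = 62.1 km

62.1 km


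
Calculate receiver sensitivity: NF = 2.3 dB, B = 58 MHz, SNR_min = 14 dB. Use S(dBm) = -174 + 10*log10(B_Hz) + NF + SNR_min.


10*log10(58000000.0) = 77.63
S = -174 + 77.63 + 2.3 + 14 = -80.1 dBm

-80.1 dBm


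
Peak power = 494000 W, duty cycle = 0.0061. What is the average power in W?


P_avg = 494000 * 0.0061 = 3013.4 W

3013.4 W


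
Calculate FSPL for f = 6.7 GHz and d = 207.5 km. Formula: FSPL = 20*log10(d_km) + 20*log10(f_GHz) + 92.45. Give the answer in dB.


20*log10(207.5) = 46.34
20*log10(6.7) = 16.52
FSPL = 155.3 dB

155.3 dB


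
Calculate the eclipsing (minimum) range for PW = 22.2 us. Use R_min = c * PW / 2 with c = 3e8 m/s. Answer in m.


R_min = 3e8 * 22.2e-6 / 2 = 3330.0 m

3330.0 m


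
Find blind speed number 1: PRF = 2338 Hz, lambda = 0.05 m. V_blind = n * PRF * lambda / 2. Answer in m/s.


V_blind = 1 * 2338 * 0.05 / 2 = 58.5 m/s

58.5 m/s


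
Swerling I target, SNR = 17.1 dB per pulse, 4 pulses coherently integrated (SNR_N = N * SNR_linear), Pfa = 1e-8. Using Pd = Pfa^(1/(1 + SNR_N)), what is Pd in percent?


SNR_lin = 10^(17.1/10) = 51.28614
SNR_N = 4 * 51.28614 = 205.14456
1/(1 + SNR_N) = 1/206.14456 = 0.004851
Pd = (1e-8)^0.004851 = 0.91452
Pd = 91.5%

91.5%


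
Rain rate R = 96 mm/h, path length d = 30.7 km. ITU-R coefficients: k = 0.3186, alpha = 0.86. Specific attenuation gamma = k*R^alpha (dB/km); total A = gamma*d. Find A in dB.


gamma = 0.3186 * 96^0.86 = 16.14355 dB/km
A = 16.14355 * 30.7 = 495.61 dB

495.61 dB


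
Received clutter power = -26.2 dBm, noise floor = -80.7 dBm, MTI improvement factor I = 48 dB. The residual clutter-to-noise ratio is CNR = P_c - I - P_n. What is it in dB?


CNR = -26.2 - 48 - (-80.7) = 6.5 dB

6.5 dB


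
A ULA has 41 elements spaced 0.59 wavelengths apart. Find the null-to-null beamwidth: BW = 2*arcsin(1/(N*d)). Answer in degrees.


1/(N*d) = 1/(41*0.59) = 0.041339
BW = 2*arcsin(0.041339) = 4.7 degrees

4.7 degrees


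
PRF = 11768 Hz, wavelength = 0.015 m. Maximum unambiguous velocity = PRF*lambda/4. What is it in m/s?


V_ua = 11768 * 0.015 / 4 = 44.1 m/s

44.1 m/s


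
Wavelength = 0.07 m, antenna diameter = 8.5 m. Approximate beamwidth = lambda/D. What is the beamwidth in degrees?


BW_rad = 0.07 / 8.5 = 0.008235
BW_deg = 0.47 degrees

0.47 degrees


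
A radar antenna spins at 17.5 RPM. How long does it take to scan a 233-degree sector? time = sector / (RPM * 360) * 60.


t = 233 / (17.5 * 360) * 60 = 2.22 s

2.22 s


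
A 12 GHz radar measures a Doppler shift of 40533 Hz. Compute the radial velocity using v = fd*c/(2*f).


v = 40533 * 3e8 / (2 * 12000000000.0) = 506.7 m/s

506.7 m/s


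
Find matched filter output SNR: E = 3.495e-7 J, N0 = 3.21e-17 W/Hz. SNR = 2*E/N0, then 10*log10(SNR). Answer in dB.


SNR_lin = 2 * 3.495e-7 / 3.21e-17 = 2.178e10
SNR_dB = 10*log10(2.178e10) = 103.4 dB

103.4 dB


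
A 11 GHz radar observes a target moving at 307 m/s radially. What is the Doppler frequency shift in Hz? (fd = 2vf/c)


fd = 2 * 307 * 11000000000.0 / 3e8 = 22513.3 Hz

22513.3 Hz


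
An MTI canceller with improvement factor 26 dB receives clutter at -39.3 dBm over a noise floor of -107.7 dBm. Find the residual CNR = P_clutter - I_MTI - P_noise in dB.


CNR = -39.3 - 26 - (-107.7) = 42.4 dB

42.4 dB


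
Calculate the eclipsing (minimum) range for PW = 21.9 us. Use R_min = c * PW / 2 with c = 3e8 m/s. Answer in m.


R_min = 3e8 * 21.9e-6 / 2 = 3285.0 m

3285.0 m


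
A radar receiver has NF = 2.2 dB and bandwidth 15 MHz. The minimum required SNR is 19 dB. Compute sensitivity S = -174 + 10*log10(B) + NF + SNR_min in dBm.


10*log10(15000000.0) = 71.76
S = -174 + 71.76 + 2.2 + 19 = -81.0 dBm

-81.0 dBm


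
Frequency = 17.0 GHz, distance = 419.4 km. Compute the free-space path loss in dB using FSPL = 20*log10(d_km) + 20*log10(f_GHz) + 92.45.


20*log10(419.4) = 52.45
20*log10(17.0) = 24.61
FSPL = 169.5 dB

169.5 dB


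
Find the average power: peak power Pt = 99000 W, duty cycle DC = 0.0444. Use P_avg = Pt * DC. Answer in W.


P_avg = 99000 * 0.0444 = 4395.6 W

4395.6 W


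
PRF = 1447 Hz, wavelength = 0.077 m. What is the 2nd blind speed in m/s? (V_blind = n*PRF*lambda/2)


V_blind = 2 * 1447 * 0.077 / 2 = 111.4 m/s

111.4 m/s


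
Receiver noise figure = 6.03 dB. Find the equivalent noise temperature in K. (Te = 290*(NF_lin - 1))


NF_lin = 10^(6.03/10) = 4.008667
Te = 290 * (4.008667 - 1) = 872.5 K

872.5 K


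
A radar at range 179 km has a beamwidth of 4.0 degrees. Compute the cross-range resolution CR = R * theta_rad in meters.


BW_rad = 0.06981317
CR = 179000 * 0.06981317 = 12496.6 m

12496.6 m


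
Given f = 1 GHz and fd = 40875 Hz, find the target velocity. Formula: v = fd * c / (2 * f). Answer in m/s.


v = 40875 * 3e8 / (2 * 1000000000.0) = 6131.3 m/s

6131.3 m/s


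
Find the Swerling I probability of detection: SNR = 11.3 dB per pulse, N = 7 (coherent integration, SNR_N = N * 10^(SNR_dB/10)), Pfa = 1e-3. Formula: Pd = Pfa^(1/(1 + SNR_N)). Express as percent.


SNR_lin = 10^(11.3/10) = 13.48963
SNR_N = 7 * 13.48963 = 94.42741
1/(1 + SNR_N) = 1/95.42741 = 0.0104792
Pd = (1e-3)^0.0104792 = 0.93017
Pd = 93.0%

93.0%


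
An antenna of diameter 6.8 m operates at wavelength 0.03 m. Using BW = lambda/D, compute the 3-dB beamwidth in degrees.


BW_rad = 0.03 / 6.8 = 0.004412
BW_deg = 0.25 degrees

0.25 degrees


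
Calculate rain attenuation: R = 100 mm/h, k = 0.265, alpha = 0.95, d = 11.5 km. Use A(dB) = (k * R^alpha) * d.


gamma = 0.265 * 100^0.95 = 21.049698 dB/km
A = 21.049698 * 11.5 = 242.07 dB

242.07 dB


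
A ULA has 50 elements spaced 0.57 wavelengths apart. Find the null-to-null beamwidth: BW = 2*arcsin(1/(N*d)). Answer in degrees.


1/(N*d) = 1/(50*0.57) = 0.035088
BW = 2*arcsin(0.035088) = 4.0 degrees

4.0 degrees


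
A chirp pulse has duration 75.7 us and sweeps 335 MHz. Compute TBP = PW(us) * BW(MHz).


TBP = 75.7 * 335 = 25359.5

25359.5


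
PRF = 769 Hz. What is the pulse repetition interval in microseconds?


PRI = 1/769 = 0.0013003901 s = 1300.4 us

1300.4 us


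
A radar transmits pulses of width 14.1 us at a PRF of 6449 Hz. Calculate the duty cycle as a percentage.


DC = 14.1e-6 * 6449 * 100 = 9.09%

9.09%


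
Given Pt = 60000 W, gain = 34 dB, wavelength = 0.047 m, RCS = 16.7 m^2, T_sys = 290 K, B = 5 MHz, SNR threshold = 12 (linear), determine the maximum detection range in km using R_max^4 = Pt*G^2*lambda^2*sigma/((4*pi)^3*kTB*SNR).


G_lin = 10^(34/10) = 2511.886432
R^4 = 60000 * 2511.886432^2 * 0.047^2 * 16.7 / ((4*pi)^3 * 1.38e-23 * 290 * 5000000.0 * 12)
R^4 = 2.93093e19 m^4
R_max = (2.93093e19)^(1/4) = 73578.6 m = 73.6 km

73.6 km


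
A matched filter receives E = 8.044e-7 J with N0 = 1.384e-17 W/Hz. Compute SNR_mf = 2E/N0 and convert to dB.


SNR_lin = 2 * 8.044e-7 / 1.384e-17 = 1.162e11
SNR_dB = 10*log10(1.162e11) = 110.7 dB

110.7 dB


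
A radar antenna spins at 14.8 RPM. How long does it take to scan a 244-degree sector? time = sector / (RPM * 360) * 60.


t = 244 / (14.8 * 360) * 60 = 2.75 s

2.75 s


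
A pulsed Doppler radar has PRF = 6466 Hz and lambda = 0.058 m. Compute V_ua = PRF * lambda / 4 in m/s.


V_ua = 6466 * 0.058 / 4 = 93.8 m/s

93.8 m/s


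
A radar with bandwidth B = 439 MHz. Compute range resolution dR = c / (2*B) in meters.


dR = 3e8 / (2 * 439000000.0) = 0.34 m

0.34 m


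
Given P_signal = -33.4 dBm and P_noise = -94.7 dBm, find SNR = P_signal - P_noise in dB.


SNR = -33.4 - (-94.7) = 61.3 dB

61.3 dB


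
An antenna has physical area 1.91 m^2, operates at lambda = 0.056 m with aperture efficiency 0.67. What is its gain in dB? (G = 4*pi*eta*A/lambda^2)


G_linear = 4*pi*0.67*1.91/0.056^2 = 5127.93
G_dB = 10*log10(5127.93) = 37.1 dB

37.1 dB


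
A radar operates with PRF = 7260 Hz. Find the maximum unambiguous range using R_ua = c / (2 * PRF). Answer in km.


R_ua = 3e8 / (2 * 7260) = 20661.2 m = 20.7 km

20.7 km


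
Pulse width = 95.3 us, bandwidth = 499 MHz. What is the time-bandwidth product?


TBP = 95.3 * 499 = 47554.7

47554.7


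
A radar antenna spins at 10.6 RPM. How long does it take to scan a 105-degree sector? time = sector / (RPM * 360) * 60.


t = 105 / (10.6 * 360) * 60 = 1.65 s

1.65 s


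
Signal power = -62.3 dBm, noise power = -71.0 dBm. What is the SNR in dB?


SNR = -62.3 - (-71.0) = 8.7 dB

8.7 dB


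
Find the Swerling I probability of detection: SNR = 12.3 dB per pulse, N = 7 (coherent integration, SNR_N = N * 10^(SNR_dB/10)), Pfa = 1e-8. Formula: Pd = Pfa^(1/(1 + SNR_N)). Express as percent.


SNR_lin = 10^(12.3/10) = 16.98244
SNR_N = 7 * 16.98244 = 118.87708
1/(1 + SNR_N) = 1/119.87708 = 0.0083419
Pd = (1e-8)^0.0083419 = 0.85756
Pd = 85.8%

85.8%


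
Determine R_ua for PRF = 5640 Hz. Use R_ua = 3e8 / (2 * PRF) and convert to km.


R_ua = 3e8 / (2 * 5640) = 26595.7 m = 26.6 km

26.6 km


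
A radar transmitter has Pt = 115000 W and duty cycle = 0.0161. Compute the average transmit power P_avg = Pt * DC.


P_avg = 115000 * 0.0161 = 1851.5 W

1851.5 W


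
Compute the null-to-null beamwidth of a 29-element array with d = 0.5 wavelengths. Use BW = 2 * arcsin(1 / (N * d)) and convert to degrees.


1/(N*d) = 1/(29*0.5) = 0.068966
BW = 2*arcsin(0.068966) = 7.9 degrees

7.9 degrees


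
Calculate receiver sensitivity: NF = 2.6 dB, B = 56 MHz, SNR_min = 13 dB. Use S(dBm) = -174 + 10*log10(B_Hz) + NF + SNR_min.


10*log10(56000000.0) = 77.48
S = -174 + 77.48 + 2.6 + 13 = -80.9 dBm

-80.9 dBm


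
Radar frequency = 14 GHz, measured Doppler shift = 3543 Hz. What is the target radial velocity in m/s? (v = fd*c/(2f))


v = 3543 * 3e8 / (2 * 14000000000.0) = 38.0 m/s

38.0 m/s


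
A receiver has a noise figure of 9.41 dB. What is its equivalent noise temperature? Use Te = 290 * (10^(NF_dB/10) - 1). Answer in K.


NF_lin = 10^(9.41/10) = 8.729714
Te = 290 * (8.729714 - 1) = 2241.6 K

2241.6 K


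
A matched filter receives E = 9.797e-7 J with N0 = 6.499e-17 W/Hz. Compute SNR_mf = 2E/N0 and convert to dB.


SNR_lin = 2 * 9.797e-7 / 6.499e-17 = 3.015e10
SNR_dB = 10*log10(3.015e10) = 104.8 dB

104.8 dB


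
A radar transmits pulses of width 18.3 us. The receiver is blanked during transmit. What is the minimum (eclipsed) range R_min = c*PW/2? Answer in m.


R_min = 3e8 * 18.3e-6 / 2 = 2745.0 m

2745.0 m


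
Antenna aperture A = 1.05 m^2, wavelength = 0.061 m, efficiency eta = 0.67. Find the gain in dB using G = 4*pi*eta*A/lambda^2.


G_linear = 4*pi*0.67*1.05/0.061^2 = 2375.82
G_dB = 10*log10(2375.82) = 33.8 dB

33.8 dB


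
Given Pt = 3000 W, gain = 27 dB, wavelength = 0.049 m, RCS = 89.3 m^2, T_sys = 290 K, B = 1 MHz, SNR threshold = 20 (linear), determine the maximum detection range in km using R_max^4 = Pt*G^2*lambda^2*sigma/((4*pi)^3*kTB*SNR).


G_lin = 10^(27/10) = 501.187234
R^4 = 3000 * 501.187234^2 * 0.049^2 * 89.3 / ((4*pi)^3 * 1.38e-23 * 290 * 1000000.0 * 20)
R^4 = 1.01725e18 m^4
R_max = (1.01725e18)^(1/4) = 31758.3 m = 31.8 km

31.8 km


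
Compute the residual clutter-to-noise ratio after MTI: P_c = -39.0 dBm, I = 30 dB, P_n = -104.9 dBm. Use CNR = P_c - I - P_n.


CNR = -39.0 - 30 - (-104.9) = 35.9 dB

35.9 dB


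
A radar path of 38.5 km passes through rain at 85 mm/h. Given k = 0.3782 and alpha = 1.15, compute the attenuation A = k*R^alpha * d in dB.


gamma = 0.3782 * 85^1.15 = 62.596967 dB/km
A = 62.596967 * 38.5 = 2409.98 dB

2409.98 dB


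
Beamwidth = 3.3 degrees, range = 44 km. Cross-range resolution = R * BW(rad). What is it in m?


BW_rad = 0.057595865
CR = 44000 * 0.057595865 = 2534.2 m

2534.2 m


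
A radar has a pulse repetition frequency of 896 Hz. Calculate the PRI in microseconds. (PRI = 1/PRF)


PRI = 1/896 = 0.0011160714 s = 1116.1 us

1116.1 us


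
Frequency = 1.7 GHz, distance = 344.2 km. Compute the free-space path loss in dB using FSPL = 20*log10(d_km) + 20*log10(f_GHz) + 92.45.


20*log10(344.2) = 50.74
20*log10(1.7) = 4.61
FSPL = 147.8 dB

147.8 dB


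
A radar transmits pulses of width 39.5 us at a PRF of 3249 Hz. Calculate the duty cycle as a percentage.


DC = 39.5e-6 * 3249 * 100 = 12.83%

12.83%


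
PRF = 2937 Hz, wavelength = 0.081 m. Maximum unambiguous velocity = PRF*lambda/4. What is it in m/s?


V_ua = 2937 * 0.081 / 4 = 59.5 m/s

59.5 m/s


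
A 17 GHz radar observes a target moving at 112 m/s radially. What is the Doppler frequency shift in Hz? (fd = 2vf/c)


fd = 2 * 112 * 17000000000.0 / 3e8 = 12693.3 Hz

12693.3 Hz


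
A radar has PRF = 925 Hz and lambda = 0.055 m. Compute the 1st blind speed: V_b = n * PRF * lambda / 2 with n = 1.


V_blind = 1 * 925 * 0.055 / 2 = 25.4 m/s

25.4 m/s


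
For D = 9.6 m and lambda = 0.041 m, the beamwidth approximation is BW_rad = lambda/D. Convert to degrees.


BW_rad = 0.041 / 9.6 = 0.004271
BW_deg = 0.24 degrees

0.24 degrees


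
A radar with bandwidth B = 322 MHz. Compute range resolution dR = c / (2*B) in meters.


dR = 3e8 / (2 * 322000000.0) = 0.47 m

0.47 m


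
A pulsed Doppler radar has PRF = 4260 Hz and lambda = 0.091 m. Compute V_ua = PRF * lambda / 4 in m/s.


V_ua = 4260 * 0.091 / 4 = 96.9 m/s

96.9 m/s


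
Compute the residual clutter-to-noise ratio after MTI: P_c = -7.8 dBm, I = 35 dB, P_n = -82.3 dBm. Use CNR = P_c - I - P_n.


CNR = -7.8 - 35 - (-82.3) = 39.5 dB

39.5 dB


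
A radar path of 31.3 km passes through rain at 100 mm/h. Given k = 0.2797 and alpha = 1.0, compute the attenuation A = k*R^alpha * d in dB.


gamma = 0.2797 * 100^1.0 = 27.97 dB/km
A = 27.97 * 31.3 = 875.46 dB

875.46 dB


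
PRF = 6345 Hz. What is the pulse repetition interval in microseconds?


PRI = 1/6345 = 0.0001576044 s = 157.6 us

157.6 us


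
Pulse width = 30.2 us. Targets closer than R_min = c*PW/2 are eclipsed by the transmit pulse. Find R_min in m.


R_min = 3e8 * 30.2e-6 / 2 = 4530.0 m

4530.0 m


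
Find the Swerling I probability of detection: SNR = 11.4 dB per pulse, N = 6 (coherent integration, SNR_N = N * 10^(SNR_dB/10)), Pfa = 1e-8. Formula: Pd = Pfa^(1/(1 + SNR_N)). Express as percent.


SNR_lin = 10^(11.4/10) = 13.80384
SNR_N = 6 * 13.80384 = 82.82304
1/(1 + SNR_N) = 1/83.82304 = 0.0119299
Pd = (1e-8)^0.0119299 = 0.80271
Pd = 80.3%

80.3%


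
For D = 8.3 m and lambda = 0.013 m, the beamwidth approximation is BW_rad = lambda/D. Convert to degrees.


BW_rad = 0.013 / 8.3 = 0.001566
BW_deg = 0.09 degrees

0.09 degrees


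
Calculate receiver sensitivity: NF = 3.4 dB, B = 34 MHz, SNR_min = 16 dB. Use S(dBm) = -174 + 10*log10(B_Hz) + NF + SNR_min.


10*log10(34000000.0) = 75.31
S = -174 + 75.31 + 3.4 + 16 = -79.3 dBm

-79.3 dBm


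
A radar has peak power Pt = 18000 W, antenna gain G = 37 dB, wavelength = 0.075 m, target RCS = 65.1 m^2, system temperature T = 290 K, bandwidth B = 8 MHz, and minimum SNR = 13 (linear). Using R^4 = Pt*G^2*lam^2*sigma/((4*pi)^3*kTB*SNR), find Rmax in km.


G_lin = 10^(37/10) = 5011.872336
R^4 = 18000 * 5011.872336^2 * 0.075^2 * 65.1 / ((4*pi)^3 * 1.38e-23 * 290 * 8000000.0 * 13)
R^4 = 2.00464e20 m^4
R_max = (2.00464e20)^(1/4) = 118989.6 m = 119.0 km

119.0 km


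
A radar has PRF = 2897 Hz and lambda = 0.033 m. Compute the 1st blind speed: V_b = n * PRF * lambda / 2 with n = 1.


V_blind = 1 * 2897 * 0.033 / 2 = 47.8 m/s

47.8 m/s


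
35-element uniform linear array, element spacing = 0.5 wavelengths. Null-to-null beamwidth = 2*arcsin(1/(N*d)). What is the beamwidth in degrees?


1/(N*d) = 1/(35*0.5) = 0.057143
BW = 2*arcsin(0.057143) = 6.6 degrees

6.6 degrees


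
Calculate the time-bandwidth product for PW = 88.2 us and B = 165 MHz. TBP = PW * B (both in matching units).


TBP = 88.2 * 165 = 14553.0

14553.0


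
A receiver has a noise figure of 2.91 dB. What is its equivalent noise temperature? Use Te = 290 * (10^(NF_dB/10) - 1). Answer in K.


NF_lin = 10^(2.91/10) = 1.954339
Te = 290 * (1.954339 - 1) = 276.8 K

276.8 K


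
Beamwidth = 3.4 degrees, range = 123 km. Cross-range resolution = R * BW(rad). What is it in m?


BW_rad = 0.059341195
CR = 123000 * 0.059341195 = 7299.0 m

7299.0 m


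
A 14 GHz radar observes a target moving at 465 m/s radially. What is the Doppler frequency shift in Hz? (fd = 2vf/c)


fd = 2 * 465 * 14000000000.0 / 3e8 = 43400.0 Hz

43400.0 Hz


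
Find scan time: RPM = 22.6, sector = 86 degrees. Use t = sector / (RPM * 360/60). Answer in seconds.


t = 86 / (22.6 * 360) * 60 = 0.63 s

0.63 s


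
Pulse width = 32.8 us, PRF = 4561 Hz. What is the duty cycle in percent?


DC = 32.8e-6 * 4561 * 100 = 14.96%

14.96%


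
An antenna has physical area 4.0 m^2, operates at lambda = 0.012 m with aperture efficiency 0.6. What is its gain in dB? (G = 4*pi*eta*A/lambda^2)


G_linear = 4*pi*0.6*4.0/0.012^2 = 209439.51
G_dB = 10*log10(209439.51) = 53.2 dB

53.2 dB


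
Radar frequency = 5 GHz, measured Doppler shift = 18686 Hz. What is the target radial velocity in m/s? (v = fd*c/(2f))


v = 18686 * 3e8 / (2 * 5000000000.0) = 560.6 m/s

560.6 m/s


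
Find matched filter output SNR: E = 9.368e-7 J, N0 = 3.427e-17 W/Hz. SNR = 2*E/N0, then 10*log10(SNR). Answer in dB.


SNR_lin = 2 * 9.368e-7 / 3.427e-17 = 5.467e10
SNR_dB = 10*log10(5.467e10) = 107.4 dB

107.4 dB


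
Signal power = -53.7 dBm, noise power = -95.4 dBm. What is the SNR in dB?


SNR = -53.7 - (-95.4) = 41.7 dB

41.7 dB


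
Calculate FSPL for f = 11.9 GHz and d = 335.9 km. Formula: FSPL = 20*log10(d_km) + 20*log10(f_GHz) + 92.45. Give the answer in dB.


20*log10(335.9) = 50.52
20*log10(11.9) = 21.51
FSPL = 164.5 dB

164.5 dB


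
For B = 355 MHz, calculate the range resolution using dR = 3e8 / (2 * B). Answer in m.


dR = 3e8 / (2 * 355000000.0) = 0.42 m

0.42 m


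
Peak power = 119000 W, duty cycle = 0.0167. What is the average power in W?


P_avg = 119000 * 0.0167 = 1987.3 W

1987.3 W


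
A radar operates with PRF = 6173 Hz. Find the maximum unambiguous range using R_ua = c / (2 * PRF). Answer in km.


R_ua = 3e8 / (2 * 6173) = 24299.4 m = 24.3 km

24.3 km


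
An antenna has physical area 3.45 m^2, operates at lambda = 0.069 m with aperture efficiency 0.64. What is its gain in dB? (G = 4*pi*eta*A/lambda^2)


G_linear = 4*pi*0.64*3.45/0.069^2 = 5827.88
G_dB = 10*log10(5827.88) = 37.7 dB

37.7 dB


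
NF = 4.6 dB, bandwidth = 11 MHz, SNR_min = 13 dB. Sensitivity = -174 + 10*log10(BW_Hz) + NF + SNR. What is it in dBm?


10*log10(11000000.0) = 70.41
S = -174 + 70.41 + 4.6 + 13 = -86.0 dBm

-86.0 dBm


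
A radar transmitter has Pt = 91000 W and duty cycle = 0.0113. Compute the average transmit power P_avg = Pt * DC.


P_avg = 91000 * 0.0113 = 1028.3 W

1028.3 W


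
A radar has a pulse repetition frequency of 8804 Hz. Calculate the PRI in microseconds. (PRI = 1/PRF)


PRI = 1/8804 = 0.0001135847 s = 113.6 us

113.6 us


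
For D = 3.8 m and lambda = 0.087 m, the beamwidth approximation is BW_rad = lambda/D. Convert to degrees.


BW_rad = 0.087 / 3.8 = 0.022895
BW_deg = 1.31 degrees

1.31 degrees


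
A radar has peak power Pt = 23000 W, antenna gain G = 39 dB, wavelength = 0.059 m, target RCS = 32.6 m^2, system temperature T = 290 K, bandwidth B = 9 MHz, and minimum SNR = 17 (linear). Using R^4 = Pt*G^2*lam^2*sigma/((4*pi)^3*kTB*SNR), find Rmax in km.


G_lin = 10^(39/10) = 7943.282347
R^4 = 23000 * 7943.282347^2 * 0.059^2 * 32.6 / ((4*pi)^3 * 1.38e-23 * 290 * 9000000.0 * 17)
R^4 = 1.35535e20 m^4
R_max = (1.35535e20)^(1/4) = 107897.9 m = 107.9 km

107.9 km


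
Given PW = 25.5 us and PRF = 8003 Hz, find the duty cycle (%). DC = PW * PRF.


DC = 25.5e-6 * 8003 * 100 = 20.41%

20.41%


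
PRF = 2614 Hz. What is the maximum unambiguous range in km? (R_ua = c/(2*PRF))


R_ua = 3e8 / (2 * 2614) = 57383.3 m = 57.4 km

57.4 km


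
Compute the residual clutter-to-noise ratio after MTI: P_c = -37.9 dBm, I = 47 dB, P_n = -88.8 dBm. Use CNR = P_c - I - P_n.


CNR = -37.9 - 47 - (-88.8) = 3.9 dB

3.9 dB


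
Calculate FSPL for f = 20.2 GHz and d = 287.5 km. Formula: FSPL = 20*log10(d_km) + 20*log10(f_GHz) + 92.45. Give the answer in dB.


20*log10(287.5) = 49.17
20*log10(20.2) = 26.11
FSPL = 167.7 dB

167.7 dB


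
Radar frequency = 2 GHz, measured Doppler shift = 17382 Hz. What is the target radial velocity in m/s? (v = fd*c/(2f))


v = 17382 * 3e8 / (2 * 2000000000.0) = 1303.7 m/s

1303.7 m/s


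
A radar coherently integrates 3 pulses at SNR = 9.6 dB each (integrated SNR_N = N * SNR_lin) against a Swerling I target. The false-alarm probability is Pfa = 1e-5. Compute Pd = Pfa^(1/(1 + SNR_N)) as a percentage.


SNR_lin = 10^(9.6/10) = 9.12011
SNR_N = 3 * 9.12011 = 27.36033
1/(1 + SNR_N) = 1/28.36033 = 0.0352605
Pd = (1e-5)^0.0352605 = 0.66634
Pd = 66.6%

66.6%


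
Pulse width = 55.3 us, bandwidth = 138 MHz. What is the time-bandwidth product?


TBP = 55.3 * 138 = 7631.4

7631.4


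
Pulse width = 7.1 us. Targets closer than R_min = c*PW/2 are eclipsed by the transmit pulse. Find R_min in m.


R_min = 3e8 * 7.1e-6 / 2 = 1065.0 m

1065.0 m


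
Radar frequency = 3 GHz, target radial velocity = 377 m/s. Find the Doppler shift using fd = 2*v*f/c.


fd = 2 * 377 * 3000000000.0 / 3e8 = 7540.0 Hz

7540.0 Hz


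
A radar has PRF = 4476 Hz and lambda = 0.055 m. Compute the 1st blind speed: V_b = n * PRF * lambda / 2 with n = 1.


V_blind = 1 * 4476 * 0.055 / 2 = 123.1 m/s

123.1 m/s


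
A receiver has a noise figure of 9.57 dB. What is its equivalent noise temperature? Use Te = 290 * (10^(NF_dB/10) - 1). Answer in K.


NF_lin = 10^(9.57/10) = 9.057326
Te = 290 * (9.057326 - 1) = 2336.6 K

2336.6 K


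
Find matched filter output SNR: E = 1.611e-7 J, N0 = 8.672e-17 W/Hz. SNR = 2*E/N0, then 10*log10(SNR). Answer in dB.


SNR_lin = 2 * 1.611e-7 / 8.672e-17 = 3.715e9
SNR_dB = 10*log10(3.715e9) = 95.7 dB

95.7 dB


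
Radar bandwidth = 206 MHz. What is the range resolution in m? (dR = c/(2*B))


dR = 3e8 / (2 * 206000000.0) = 0.73 m

0.73 m
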